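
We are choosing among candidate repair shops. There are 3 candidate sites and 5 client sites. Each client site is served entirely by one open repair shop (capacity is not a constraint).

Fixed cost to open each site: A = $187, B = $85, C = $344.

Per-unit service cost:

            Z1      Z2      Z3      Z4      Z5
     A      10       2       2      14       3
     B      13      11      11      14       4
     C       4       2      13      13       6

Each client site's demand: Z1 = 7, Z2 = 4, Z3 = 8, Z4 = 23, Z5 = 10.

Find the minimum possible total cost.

Minimum total cost: 633

For any fixed open set, each client site goes to its cheapest open site; total = fixed + service.
{A}: Z1→A 10·7=70, Z2→A 2·4=8, Z3→A 2·8=16, Z4→A 14·23=322, Z5→A 3·10=30. Service 446; fixed 187; total 633.
{B}: Z1→B 13·7=91, Z2→B 11·4=44, Z3→B 11·8=88, Z4→B 14·23=322, Z5→B 4·10=40. Service 585; fixed 85; total 670.
{A, B}: Z1→A 10·7=70, Z2→A 2·4=8, Z3→A 2·8=16, Z4→A 14·23=322, Z5→A 3·10=30. Service 446; fixed 272; total 718.
{A, B, C}: Z1→C 4·7=28, Z2→A 2·4=8, Z3→A 2·8=16, Z4→C 13·23=299, Z5→A 3·10=30. Service 381; fixed 616; total 997.
No other subset beats 633.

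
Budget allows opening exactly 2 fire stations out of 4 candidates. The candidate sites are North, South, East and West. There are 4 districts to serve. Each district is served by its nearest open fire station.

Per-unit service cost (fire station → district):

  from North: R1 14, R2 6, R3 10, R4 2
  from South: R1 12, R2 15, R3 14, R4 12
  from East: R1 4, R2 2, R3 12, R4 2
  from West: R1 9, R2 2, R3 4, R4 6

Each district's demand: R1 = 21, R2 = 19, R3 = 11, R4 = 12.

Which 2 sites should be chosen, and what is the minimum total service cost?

With exactly 2 open, each district uses its cheapest among the chosen.
{East, West}: R1→East 4·21=84, R2→East 2·19=38, R3→West 4·11=44, R4→East 2·12=24. Service cost 190.
{North, East}: service cost 256
{South, East}: service cost 278
Among all 6 size-2 choices, {East, West} is lowest.

Choose East and West; total service cost 190.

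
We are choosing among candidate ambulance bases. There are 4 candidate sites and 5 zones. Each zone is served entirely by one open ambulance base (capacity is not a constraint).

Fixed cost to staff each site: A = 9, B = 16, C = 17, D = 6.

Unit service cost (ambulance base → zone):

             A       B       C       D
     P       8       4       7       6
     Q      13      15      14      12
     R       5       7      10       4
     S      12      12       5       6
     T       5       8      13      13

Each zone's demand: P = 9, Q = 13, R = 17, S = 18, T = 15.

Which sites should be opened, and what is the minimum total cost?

Open A, B, C and D; minimum total cost 473.

For any fixed open set, each zone goes to its cheapest open site; total = fixed + service.
{A, B, C, D}: P→B 4·9=36, Q→D 12·13=156, R→D 4·17=68, S→C 5·18=90, T→A 5·15=75. Service 425; fixed 48; total 473.
{A, B, D}: service 443 + fixed 31 = 474
{A, C, D}: P→D 6·9=54, Q→D 12·13=156, R→D 4·17=68, S→C 5·18=90, T→A 5·15=75. Service 443; fixed 32; total 475.
{D}: service 581 + fixed 6 = 587
No other subset beats 473.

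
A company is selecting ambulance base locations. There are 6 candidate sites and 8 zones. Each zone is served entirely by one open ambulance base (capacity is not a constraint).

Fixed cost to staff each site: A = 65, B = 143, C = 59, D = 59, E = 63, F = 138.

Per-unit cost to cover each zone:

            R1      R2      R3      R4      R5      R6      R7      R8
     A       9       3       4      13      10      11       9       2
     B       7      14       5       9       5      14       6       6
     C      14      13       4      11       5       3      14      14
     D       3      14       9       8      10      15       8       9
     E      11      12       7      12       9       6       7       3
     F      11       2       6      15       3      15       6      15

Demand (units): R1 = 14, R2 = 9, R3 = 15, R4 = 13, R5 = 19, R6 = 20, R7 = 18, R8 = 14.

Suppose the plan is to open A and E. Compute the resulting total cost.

Total cost: 942

Each zone is assigned to its cheapest site among the open ones.
{A, E}: R1→A 9·14=126, R2→A 3·9=27, R3→A 4·15=60, R4→E 12·13=156, R5→E 9·19=171, R6→E 6·20=120, R7→E 7·18=126, R8→A 2·14=28. Service 814; fixed 128; total 942.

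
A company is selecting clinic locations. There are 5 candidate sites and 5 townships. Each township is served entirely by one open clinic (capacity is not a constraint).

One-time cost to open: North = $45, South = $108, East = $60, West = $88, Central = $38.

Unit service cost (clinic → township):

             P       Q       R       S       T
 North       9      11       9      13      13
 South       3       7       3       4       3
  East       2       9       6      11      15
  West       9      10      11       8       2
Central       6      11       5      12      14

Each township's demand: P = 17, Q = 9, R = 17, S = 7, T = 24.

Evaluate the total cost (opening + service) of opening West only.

Total cost: 622

Each township is assigned to its cheapest site among the open ones.
{West}: P→West 9·17=153, Q→West 10·9=90, R→West 11·17=187, S→West 8·7=56, T→West 2·24=48. Service 534; fixed 88; total 622.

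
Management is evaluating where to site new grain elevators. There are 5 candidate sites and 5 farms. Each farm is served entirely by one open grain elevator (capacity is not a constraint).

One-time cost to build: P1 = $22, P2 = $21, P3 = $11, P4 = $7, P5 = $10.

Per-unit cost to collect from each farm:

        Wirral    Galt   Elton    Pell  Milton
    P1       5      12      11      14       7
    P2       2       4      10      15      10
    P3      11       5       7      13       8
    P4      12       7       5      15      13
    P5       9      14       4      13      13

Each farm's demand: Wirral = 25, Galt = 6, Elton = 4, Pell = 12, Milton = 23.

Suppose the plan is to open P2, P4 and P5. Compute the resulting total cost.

Total cost: 514

Each farm is assigned to its cheapest site among the open ones.
{P2, P4, P5}: Wirral→P2 2·25=50, Galt→P2 4·6=24, Elton→P5 4·4=16, Pell→P5 13·12=156, Milton→P2 10·23=230. Service 476; fixed 38; total 514.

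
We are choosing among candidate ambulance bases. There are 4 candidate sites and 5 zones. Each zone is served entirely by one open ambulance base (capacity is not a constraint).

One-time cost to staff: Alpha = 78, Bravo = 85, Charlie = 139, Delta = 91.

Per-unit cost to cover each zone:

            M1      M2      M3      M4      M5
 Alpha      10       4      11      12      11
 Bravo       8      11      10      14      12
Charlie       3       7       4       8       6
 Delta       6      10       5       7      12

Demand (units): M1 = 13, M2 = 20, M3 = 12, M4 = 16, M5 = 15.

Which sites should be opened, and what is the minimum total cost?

Open Charlie only; minimum total cost 584.

For any fixed open set, each zone goes to its cheapest open site; total = fixed + service.
{Charlie}: M1→Charlie 3·13=39, M2→Charlie 7·20=140, M3→Charlie 4·12=48, M4→Charlie 8·16=128, M5→Charlie 6·15=90. Service 445; fixed 139; total 584.
{Alpha, Charlie}: service 385 + fixed 217 = 602
{Charlie, Delta}: service 429 + fixed 230 = 659
{Alpha, Bravo, Charlie, Delta}: M1→Charlie 3·13=39, M2→Alpha 4·20=80, M3→Charlie 4·12=48, M4→Delta 7·16=112, M5→Charlie 6·15=90. Service 369; fixed 393; total 762.
No other subset beats 584.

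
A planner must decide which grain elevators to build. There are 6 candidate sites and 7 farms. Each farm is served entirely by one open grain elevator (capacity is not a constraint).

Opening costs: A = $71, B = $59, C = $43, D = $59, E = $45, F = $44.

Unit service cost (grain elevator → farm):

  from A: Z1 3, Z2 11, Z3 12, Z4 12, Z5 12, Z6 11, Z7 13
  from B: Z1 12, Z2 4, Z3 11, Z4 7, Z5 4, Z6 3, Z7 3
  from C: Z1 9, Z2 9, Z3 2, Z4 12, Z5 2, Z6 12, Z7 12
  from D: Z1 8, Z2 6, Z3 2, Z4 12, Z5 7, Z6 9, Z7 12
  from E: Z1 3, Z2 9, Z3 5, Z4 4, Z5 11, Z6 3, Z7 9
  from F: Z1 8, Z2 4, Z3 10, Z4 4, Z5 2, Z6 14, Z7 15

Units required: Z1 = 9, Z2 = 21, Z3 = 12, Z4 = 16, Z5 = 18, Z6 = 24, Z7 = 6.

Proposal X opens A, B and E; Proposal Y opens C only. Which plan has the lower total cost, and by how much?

Proposal X: {A, B, E}: Z1→A 3·9=27, Z2→B 4·21=84, Z3→E 5·12=60, Z4→E 4·16=64, Z5→B 4·18=72, Z6→B 3·24=72, Z7→B 3·6=18. Service 397; fixed 175; total 572.
Proposal Y: {C}: Z1→C 9·9=81, Z2→C 9·21=189, Z3→C 2·12=24, Z4→C 12·16=192, Z5→C 2·18=36, Z6→C 12·24=288, Z7→C 12·6=72. Service 882; fixed 43; total 925.
Difference: |572 − 925| = 353.

Proposal X is cheaper by 353.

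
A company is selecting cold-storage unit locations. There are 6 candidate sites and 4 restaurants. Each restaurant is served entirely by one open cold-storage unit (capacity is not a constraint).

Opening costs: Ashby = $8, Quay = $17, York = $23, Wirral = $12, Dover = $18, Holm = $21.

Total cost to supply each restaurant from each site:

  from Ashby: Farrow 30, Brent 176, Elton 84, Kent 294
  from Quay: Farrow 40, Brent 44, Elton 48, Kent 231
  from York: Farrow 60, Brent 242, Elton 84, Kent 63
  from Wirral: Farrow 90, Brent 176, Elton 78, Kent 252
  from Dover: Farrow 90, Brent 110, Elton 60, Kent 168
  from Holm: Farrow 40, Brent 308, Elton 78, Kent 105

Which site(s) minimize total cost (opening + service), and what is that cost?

Open Ashby, Quay and York; minimum total cost 233.

For any fixed open set, each restaurant goes to its cheapest open site; total = fixed + service.
{Ashby, Quay, York}: Farrow→Ashby 30, Brent→Quay 44, Elton→Quay 48, Kent→York 63. Service 185; fixed 48; total 233.
{Quay, York}: Farrow→Quay 40, Brent→Quay 44, Elton→Quay 48, Kent→York 63. Service 195; fixed 40; total 235.
{Ashby, Quay, York, Wirral}: Farrow→Ashby 30, Brent→Quay 44, Elton→Quay 48, Kent→York 63. Service 185; fixed 60; total 245.
{Ashby, Quay, York, Wirral, Dover, Holm}: Farrow→Ashby 30, Brent→Quay 44, Elton→Quay 48, Kent→York 63. Service 185; fixed 99; total 284.
No other subset beats 233.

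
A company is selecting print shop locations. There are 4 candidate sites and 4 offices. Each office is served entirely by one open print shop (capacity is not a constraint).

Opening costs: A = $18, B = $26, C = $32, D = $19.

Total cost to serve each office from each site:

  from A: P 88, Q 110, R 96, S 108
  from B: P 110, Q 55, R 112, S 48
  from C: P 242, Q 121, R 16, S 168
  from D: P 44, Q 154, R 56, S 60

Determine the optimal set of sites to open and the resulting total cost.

For any fixed open set, each office goes to its cheapest open site; total = fixed + service.
{B, C, D}: P→D 44, Q→B 55, R→C 16, S→B 48. Service 163; fixed 77; total 240.
{B, D}: P→D 44, Q→B 55, R→D 56, S→B 48. Service 203; fixed 45; total 248.
{A, B, C, D}: service 163 + fixed 95 = 258
{A}: P→A 88, Q→A 110, R→A 96, S→A 108. Service 402; fixed 18; total 420.
No other subset beats 240.

Open B, C and D; minimum total cost 240.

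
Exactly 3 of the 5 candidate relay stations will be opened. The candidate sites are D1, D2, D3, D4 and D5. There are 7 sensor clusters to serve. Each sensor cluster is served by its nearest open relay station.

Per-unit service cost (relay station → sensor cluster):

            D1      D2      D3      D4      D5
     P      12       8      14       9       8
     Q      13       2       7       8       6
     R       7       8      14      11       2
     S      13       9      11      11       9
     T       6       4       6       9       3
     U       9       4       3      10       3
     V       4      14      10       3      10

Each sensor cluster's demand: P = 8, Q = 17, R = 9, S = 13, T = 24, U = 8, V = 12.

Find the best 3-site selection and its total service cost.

With exactly 3 open, each sensor cluster uses its cheapest among the chosen.
{D2, D4, D5}: P→D2 8·8=64, Q→D2 2·17=34, R→D5 2·9=18, S→D2 9·13=117, T→D5 3·24=72, U→D5 3·8=24, V→D4 3·12=36. Service cost 365.
{D1, D2, D5}: service cost 377
{D1, D4, D5}: service cost 433
Among all 10 size-3 choices, {D2, D4, D5} is lowest.

Choose D2, D4 and D5; total service cost 365.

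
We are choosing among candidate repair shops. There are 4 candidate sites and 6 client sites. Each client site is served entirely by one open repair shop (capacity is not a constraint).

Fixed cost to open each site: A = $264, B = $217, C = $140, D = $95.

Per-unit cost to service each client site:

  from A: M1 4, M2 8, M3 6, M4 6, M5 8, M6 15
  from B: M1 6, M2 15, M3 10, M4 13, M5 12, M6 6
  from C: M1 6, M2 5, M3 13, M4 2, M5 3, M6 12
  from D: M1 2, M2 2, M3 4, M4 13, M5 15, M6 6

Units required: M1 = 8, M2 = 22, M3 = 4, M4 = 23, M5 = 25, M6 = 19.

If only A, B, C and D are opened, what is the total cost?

Each client site is assigned to its cheapest site among the open ones.
{A, B, C, D}: M1→D 2·8=16, M2→D 2·22=44, M3→D 4·4=16, M4→C 2·23=46, M5→C 3·25=75, M6→B 6·19=114. Service 311; fixed 716; total 1027.

Total cost: 1027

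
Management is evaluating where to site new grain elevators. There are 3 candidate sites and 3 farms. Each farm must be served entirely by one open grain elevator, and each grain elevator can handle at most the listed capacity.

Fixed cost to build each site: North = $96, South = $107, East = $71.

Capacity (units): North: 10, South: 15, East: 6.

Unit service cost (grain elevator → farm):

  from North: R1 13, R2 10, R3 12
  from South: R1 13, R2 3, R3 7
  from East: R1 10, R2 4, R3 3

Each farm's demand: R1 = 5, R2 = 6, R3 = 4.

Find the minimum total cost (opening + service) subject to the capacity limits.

Open {South}: R1→South 13·5=65, R2→South 3·6=18, R3→South 7·4=28.
Loads: South carries 15/15. Service 111; fixed 107; total 218.
Next best feasible plan costs 273.

Minimum total cost: 218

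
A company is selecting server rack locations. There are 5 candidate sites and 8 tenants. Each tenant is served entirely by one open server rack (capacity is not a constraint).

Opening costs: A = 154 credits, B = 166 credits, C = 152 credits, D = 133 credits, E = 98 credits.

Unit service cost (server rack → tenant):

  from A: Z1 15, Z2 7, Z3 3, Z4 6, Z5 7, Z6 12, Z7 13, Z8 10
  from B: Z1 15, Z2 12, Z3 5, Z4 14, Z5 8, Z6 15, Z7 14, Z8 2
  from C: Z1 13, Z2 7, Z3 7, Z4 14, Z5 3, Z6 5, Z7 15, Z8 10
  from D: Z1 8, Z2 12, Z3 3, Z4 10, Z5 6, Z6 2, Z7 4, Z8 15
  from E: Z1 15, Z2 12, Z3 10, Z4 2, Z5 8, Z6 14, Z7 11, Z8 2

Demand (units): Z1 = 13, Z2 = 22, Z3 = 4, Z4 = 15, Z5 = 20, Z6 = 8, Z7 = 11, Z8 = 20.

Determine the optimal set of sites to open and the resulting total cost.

Open C, D and E; minimum total cost 843.

For any fixed open set, each tenant goes to its cheapest open site; total = fixed + service.
{C, D, E}: Z1→D 8·13=104, Z2→C 7·22=154, Z3→D 3·4=12, Z4→E 2·15=30, Z5→C 3·20=60, Z6→D 2·8=16, Z7→D 4·11=44, Z8→E 2·20=40. Service 460; fixed 383; total 843.
{D, E}: Z1→D 8·13=104, Z2→D 12·22=264, Z3→D 3·4=12, Z4→E 2·15=30, Z5→D 6·20=120, Z6→D 2·8=16, Z7→D 4·11=44, Z8→E 2·20=40. Service 630; fixed 231; total 861.
{C, E}: Z1→C 13·13=169, Z2→C 7·22=154, Z3→C 7·4=28, Z4→E 2·15=30, Z5→C 3·20=60, Z6→C 5·8=40, Z7→E 11·11=121, Z8→E 2·20=40. Service 642; fixed 250; total 892.
{A, B, C, D, E}: service 460 + fixed 703 = 1163
No other subset beats 843.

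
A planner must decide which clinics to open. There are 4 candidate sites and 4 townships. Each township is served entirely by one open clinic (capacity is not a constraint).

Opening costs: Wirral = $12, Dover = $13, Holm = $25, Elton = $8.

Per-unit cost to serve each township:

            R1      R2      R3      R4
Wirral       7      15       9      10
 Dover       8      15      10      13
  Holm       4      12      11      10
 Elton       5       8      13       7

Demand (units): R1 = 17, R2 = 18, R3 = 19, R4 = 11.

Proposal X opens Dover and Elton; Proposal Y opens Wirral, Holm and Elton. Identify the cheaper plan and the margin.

Proposal X: {Dover, Elton}: R1→Elton 5·17=85, R2→Elton 8·18=144, R3→Dover 10·19=190, R4→Elton 7·11=77. Service 496; fixed 21; total 517.
Proposal Y: {Wirral, Holm, Elton}: R1→Holm 4·17=68, R2→Elton 8·18=144, R3→Wirral 9·19=171, R4→Elton 7·11=77. Service 460; fixed 45; total 505.
Difference: |517 − 505| = 12.

Proposal Y is cheaper by 12.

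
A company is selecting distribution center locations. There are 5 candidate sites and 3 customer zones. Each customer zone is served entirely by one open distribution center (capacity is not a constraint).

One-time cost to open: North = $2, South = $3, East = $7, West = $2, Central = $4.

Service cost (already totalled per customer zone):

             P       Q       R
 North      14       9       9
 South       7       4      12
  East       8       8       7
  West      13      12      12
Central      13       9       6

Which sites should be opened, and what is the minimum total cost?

Open South and Central; minimum total cost 24.

For any fixed open set, each customer zone goes to its cheapest open site; total = fixed + service.
{South, Central}: P→South 7, Q→South 4, R→Central 6. Service 17; fixed 7; total 24.
{North, South}: P→South 7, Q→South 4, R→North 9. Service 20; fixed 5; total 25.
{North, South, Central}: service 17 + fixed 9 = 26
{North, South, East, West, Central}: service 17 + fixed 18 = 35
No other subset beats 24.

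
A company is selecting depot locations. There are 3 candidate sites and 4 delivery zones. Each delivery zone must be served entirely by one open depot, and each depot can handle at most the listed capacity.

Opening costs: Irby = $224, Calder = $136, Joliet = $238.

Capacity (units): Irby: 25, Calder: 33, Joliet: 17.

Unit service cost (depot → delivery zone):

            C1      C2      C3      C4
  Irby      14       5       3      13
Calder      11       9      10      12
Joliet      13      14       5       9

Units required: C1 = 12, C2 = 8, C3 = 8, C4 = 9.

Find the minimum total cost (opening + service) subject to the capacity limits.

Open {Irby, Calder}: C1→Calder 11·12=132, C2→Irby 5·8=40, C3→Irby 3·8=24, C4→Calder 12·9=108.
Loads: Irby carries 16/25, Calder carries 21/33. Service 304; fixed 360; total 664.
Next best feasible plan costs 673.

Minimum total cost: 664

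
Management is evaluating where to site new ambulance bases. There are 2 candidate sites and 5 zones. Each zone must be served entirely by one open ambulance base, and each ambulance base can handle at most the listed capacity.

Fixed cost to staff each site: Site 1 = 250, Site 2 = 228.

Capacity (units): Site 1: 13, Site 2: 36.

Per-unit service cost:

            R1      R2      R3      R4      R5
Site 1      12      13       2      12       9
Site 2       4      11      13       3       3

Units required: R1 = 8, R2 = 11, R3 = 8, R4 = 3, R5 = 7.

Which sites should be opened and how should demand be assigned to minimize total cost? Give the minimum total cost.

Open {Site 1, Site 2}: R1→Site 2 4·8=32, R2→Site 2 11·11=121, R3→Site 1 2·8=16, R4→Site 2 3·3=9, R5→Site 2 3·7=21.
Loads: Site 1 carries 8/13, Site 2 carries 29/36. Service 199; fixed 478; total 677.
Next best feasible plan costs 704.

Minimum total cost: 677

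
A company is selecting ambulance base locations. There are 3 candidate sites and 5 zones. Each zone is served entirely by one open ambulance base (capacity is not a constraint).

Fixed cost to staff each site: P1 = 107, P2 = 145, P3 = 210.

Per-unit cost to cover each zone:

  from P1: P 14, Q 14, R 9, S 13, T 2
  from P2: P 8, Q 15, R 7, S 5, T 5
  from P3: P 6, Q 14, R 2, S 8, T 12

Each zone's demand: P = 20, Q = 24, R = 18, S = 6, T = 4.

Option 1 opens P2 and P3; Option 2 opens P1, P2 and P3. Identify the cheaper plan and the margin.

Option 1: {P2, P3}: P→P3 6·20=120, Q→P3 14·24=336, R→P3 2·18=36, S→P2 5·6=30, T→P2 5·4=20. Service 542; fixed 355; total 897.
Option 2: {P1, P2, P3}: P→P3 6·20=120, Q→P1 14·24=336, R→P3 2·18=36, S→P2 5·6=30, T→P1 2·4=8. Service 530; fixed 462; total 992.
Difference: |897 − 992| = 95.

Option 1 is cheaper by 95.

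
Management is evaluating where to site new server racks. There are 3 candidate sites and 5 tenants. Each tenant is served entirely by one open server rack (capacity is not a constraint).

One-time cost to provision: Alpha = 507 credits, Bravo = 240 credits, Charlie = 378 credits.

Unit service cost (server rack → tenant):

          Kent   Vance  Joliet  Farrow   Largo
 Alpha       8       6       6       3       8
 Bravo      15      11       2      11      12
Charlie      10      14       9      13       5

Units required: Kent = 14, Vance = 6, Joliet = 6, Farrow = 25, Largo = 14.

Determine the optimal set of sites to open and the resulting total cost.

For any fixed open set, each tenant goes to its cheapest open site; total = fixed + service.
{Alpha}: Kent→Alpha 8·14=112, Vance→Alpha 6·6=36, Joliet→Alpha 6·6=36, Farrow→Alpha 3·25=75, Largo→Alpha 8·14=112. Service 371; fixed 507; total 878.
{Bravo}: service 731 + fixed 240 = 971
{Charlie}: service 673 + fixed 378 = 1051
{Alpha, Bravo, Charlie}: Kent→Alpha 8·14=112, Vance→Alpha 6·6=36, Joliet→Bravo 2·6=12, Farrow→Alpha 3·25=75, Largo→Charlie 5·14=70. Service 305; fixed 1125; total 1430.
No other subset beats 878.

Open Alpha only; minimum total cost 878.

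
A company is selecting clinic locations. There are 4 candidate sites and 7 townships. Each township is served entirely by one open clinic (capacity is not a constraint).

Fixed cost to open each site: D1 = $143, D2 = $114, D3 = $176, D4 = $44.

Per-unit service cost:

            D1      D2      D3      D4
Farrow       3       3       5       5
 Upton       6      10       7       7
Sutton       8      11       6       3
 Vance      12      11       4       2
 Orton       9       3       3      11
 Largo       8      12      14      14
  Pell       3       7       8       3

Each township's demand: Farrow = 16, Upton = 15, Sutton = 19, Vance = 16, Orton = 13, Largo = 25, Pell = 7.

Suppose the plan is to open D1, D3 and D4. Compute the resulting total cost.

Total cost: 850

Each township is assigned to its cheapest site among the open ones.
{D1, D3, D4}: Farrow→D1 3·16=48, Upton→D1 6·15=90, Sutton→D4 3·19=57, Vance→D4 2·16=32, Orton→D3 3·13=39, Largo→D1 8·25=200, Pell→D1 3·7=21. Service 487; fixed 363; total 850.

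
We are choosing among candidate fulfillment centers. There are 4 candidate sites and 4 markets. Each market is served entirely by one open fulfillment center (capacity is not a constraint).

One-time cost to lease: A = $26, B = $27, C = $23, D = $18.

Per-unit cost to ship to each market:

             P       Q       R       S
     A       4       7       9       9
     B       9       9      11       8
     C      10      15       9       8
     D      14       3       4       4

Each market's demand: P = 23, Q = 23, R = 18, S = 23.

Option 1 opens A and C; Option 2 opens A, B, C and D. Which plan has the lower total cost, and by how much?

Option 2 is cheaper by 229.

Option 1: {A, C}: P→A 4·23=92, Q→A 7·23=161, R→A 9·18=162, S→C 8·23=184. Service 599; fixed 49; total 648.
Option 2: {A, B, C, D}: P→A 4·23=92, Q→D 3·23=69, R→D 4·18=72, S→D 4·23=92. Service 325; fixed 94; total 419.
Difference: |648 − 419| = 229.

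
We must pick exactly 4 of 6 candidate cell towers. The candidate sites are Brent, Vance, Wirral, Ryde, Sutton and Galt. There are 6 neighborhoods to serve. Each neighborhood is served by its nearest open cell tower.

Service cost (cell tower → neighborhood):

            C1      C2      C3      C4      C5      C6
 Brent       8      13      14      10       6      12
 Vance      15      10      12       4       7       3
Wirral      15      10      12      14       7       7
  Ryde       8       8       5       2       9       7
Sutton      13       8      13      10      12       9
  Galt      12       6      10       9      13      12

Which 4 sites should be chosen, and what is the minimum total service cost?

Choose Brent, Vance, Ryde and Galt; total service cost 30.

With exactly 4 open, each neighborhood uses its cheapest among the chosen.
{Brent, Vance, Ryde, Galt}: C1→Brent 8, C2→Galt 6, C3→Ryde 5, C4→Ryde 2, C5→Brent 6, C6→Vance 3. Service cost 30.
{Vance, Wirral, Ryde, Galt}: service cost 31
{Vance, Ryde, Sutton, Galt}: service cost 31
Among all 15 size-4 choices, {Brent, Vance, Ryde, Galt} is lowest.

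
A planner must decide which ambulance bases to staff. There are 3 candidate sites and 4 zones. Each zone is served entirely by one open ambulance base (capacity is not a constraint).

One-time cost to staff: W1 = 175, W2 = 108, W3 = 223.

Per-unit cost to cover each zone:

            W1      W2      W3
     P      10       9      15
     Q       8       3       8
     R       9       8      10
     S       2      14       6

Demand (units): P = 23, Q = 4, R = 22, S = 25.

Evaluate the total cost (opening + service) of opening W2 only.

Total cost: 853

Each zone is assigned to its cheapest site among the open ones.
{W2}: P→W2 9·23=207, Q→W2 3·4=12, R→W2 8·22=176, S→W2 14·25=350. Service 745; fixed 108; total 853.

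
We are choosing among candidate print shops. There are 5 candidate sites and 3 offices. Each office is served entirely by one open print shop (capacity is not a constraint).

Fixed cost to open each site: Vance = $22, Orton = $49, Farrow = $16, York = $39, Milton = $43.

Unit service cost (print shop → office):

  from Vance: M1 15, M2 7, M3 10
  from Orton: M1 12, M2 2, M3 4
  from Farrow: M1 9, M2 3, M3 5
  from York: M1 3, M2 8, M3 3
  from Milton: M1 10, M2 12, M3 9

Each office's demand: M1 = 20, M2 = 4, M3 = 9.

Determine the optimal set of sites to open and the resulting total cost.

For any fixed open set, each office goes to its cheapest open site; total = fixed + service.
{Farrow, York}: M1→York 3·20=60, M2→Farrow 3·4=12, M3→York 3·9=27. Service 99; fixed 55; total 154.
{York}: M1→York 3·20=60, M2→York 8·4=32, M3→York 3·9=27. Service 119; fixed 39; total 158.
{Vance, Farrow, York}: service 99 + fixed 77 = 176
{Vance, Orton, Farrow, York, Milton}: service 95 + fixed 169 = 264
No other subset beats 154.

Open Farrow and York; minimum total cost 154.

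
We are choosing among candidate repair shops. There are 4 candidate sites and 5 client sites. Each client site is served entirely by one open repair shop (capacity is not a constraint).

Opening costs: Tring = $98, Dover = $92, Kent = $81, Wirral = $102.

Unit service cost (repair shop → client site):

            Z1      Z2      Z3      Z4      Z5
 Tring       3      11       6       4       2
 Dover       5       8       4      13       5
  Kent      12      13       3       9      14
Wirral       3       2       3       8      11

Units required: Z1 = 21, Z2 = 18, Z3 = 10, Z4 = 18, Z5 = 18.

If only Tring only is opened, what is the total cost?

Each client site is assigned to its cheapest site among the open ones.
{Tring}: Z1→Tring 3·21=63, Z2→Tring 11·18=198, Z3→Tring 6·10=60, Z4→Tring 4·18=72, Z5→Tring 2·18=36. Service 429; fixed 98; total 527.

Total cost: 527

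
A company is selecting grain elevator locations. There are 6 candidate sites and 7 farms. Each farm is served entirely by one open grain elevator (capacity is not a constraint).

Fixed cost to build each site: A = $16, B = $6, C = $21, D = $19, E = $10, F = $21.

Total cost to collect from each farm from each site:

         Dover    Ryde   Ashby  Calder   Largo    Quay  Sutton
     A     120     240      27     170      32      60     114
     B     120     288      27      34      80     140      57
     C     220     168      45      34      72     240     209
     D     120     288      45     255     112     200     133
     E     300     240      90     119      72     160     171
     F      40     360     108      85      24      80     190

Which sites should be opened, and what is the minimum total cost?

Open A, B, C and F; minimum total cost 474.

For any fixed open set, each farm goes to its cheapest open site; total = fixed + service.
{A, B, C, F}: Dover→F 40, Ryde→C 168, Ashby→A 27, Calder→B 34, Largo→F 24, Quay→A 60, Sutton→B 57. Service 410; fixed 64; total 474.
{B, C, F}: service 430 + fixed 48 = 478
{A, B, C, E, F}: Dover→F 40, Ryde→C 168, Ashby→A 27, Calder→B 34, Largo→F 24, Quay→A 60, Sutton→B 57. Service 410; fixed 74; total 484.
{A, B, C, D, E, F}: Dover→F 40, Ryde→C 168, Ashby→A 27, Calder→B 34, Largo→F 24, Quay→A 60, Sutton→B 57. Service 410; fixed 93; total 503.
No other subset beats 474.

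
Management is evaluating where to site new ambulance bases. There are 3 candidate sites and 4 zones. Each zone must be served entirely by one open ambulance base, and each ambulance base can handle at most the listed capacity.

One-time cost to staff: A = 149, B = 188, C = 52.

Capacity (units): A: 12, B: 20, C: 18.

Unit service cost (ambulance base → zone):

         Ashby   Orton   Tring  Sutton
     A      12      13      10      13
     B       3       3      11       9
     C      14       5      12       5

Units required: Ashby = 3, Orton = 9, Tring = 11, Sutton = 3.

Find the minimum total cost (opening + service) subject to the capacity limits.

Minimum total cost: 413

Open {A, C}: Ashby→C 14·3=42, Orton→C 5·9=45, Tring→A 10·11=110, Sutton→C 5·3=15.
Loads: A carries 11/12, C carries 15/18. Service 212; fixed 201; total 413.
Next best feasible plan costs 423.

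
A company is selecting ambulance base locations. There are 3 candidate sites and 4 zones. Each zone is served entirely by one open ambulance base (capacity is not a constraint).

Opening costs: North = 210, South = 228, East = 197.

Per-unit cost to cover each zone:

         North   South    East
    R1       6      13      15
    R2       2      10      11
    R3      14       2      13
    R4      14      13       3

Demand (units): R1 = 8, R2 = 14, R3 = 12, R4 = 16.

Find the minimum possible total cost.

For any fixed open set, each zone goes to its cheapest open site; total = fixed + service.
{East}: R1→East 15·8=120, R2→East 11·14=154, R3→East 13·12=156, R4→East 3·16=48. Service 478; fixed 197; total 675.
{North}: service 468 + fixed 210 = 678
{North, East}: service 280 + fixed 407 = 687
{North, South, East}: R1→North 6·8=48, R2→North 2·14=28, R3→South 2·12=24, R4→East 3·16=48. Service 148; fixed 635; total 783.
No other subset beats 675.

Minimum total cost: 675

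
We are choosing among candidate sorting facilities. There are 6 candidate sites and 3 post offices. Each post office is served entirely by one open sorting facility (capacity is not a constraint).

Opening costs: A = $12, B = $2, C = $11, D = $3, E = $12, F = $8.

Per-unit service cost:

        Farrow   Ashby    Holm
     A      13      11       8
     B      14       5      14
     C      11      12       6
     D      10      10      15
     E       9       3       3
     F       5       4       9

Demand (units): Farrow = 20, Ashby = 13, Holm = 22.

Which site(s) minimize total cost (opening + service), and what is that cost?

Open E and F; minimum total cost 225.

For any fixed open set, each post office goes to its cheapest open site; total = fixed + service.
{E, F}: Farrow→F 5·20=100, Ashby→E 3·13=39, Holm→E 3·22=66. Service 205; fixed 20; total 225.
{B, E, F}: service 205 + fixed 22 = 227
{D, E, F}: Farrow→F 5·20=100, Ashby→E 3·13=39, Holm→E 3·22=66. Service 205; fixed 23; total 228.
{A, B, C, D, E, F}: service 205 + fixed 48 = 253
No other subset beats 225.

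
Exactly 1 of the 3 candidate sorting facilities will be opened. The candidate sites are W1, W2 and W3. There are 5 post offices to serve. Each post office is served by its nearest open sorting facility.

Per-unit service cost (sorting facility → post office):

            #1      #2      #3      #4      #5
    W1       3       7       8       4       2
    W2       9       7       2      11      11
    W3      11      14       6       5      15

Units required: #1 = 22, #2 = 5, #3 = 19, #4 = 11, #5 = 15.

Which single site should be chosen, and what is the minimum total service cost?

With exactly 1 open, each post office uses its cheapest among the chosen.
{W1}: #1→W1 3·22=66, #2→W1 7·5=35, #3→W1 8·19=152, #4→W1 4·11=44, #5→W1 2·15=30. Service cost 327.
{W2}: service cost 557
{W3}: service cost 706
Among all 3 size-1 choices, {W1} is lowest.

Choose W1 only; total service cost 327.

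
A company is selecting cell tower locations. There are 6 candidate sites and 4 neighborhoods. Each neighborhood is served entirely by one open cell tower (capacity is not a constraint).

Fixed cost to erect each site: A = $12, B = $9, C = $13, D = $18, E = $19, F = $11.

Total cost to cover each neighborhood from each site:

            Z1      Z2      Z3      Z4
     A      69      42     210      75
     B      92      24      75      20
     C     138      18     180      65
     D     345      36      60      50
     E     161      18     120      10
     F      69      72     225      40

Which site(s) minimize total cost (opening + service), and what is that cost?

Open D, E and F; minimum total cost 205.

For any fixed open set, each neighborhood goes to its cheapest open site; total = fixed + service.
{D, E, F}: Z1→F 69, Z2→E 18, Z3→D 60, Z4→E 10. Service 157; fixed 48; total 205.
{A, D, E}: Z1→A 69, Z2→E 18, Z3→D 60, Z4→E 10. Service 157; fixed 49; total 206.
{B, F}: service 188 + fixed 20 = 208
{A, B, C, D, E, F}: Z1→A 69, Z2→C 18, Z3→D 60, Z4→E 10. Service 157; fixed 82; total 239.
No other subset beats 205.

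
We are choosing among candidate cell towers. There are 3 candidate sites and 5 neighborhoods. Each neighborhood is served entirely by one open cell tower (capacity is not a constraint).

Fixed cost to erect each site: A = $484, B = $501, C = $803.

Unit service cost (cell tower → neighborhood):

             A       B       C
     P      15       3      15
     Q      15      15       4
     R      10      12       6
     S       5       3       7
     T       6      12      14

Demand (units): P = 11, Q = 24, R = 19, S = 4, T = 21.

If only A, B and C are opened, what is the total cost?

Each neighborhood is assigned to its cheapest site among the open ones.
{A, B, C}: P→B 3·11=33, Q→C 4·24=96, R→C 6·19=114, S→B 3·4=12, T→A 6·21=126. Service 381; fixed 1788; total 2169.

Total cost: 2169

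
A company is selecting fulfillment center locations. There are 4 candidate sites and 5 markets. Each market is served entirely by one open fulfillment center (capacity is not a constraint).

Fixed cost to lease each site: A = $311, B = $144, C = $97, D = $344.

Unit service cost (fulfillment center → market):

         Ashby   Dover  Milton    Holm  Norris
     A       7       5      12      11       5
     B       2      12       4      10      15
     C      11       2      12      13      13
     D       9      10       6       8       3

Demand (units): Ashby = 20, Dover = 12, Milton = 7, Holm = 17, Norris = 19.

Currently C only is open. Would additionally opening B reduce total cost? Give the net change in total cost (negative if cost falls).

Current service cost with {C}: 796.
Adding B: each market re-picks its cheapest; new service cost 509, saving 287.
Extra fixed cost: 144. Net change = 144 − 287 = -143.
(Totals: 893 → 750.)

Yes — net change −143 (cost falls by 143).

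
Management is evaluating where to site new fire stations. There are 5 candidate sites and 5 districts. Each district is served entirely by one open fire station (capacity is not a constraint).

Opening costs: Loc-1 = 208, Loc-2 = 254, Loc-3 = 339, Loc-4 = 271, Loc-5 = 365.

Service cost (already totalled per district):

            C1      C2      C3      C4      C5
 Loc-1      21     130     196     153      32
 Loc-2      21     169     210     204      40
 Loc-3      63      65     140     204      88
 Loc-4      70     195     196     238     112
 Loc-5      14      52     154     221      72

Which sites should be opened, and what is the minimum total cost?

Open Loc-1 only; minimum total cost 740.

For any fixed open set, each district goes to its cheapest open site; total = fixed + service.
{Loc-1}: C1→Loc-1 21, C2→Loc-1 130, C3→Loc-1 196, C4→Loc-1 153, C5→Loc-1 32. Service 532; fixed 208; total 740.
{Loc-5}: service 513 + fixed 365 = 878
{Loc-2}: service 644 + fixed 254 = 898
{Loc-1, Loc-2, Loc-3, Loc-4, Loc-5}: service 391 + fixed 1437 = 1828
No other subset beats 740.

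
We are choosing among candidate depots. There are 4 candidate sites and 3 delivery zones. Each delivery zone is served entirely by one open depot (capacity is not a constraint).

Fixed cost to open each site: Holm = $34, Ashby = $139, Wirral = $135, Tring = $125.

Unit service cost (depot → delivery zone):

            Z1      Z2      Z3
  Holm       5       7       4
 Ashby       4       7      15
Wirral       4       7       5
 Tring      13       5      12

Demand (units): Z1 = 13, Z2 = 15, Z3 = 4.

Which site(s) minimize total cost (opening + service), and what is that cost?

For any fixed open set, each delivery zone goes to its cheapest open site; total = fixed + service.
{Holm}: Z1→Holm 5·13=65, Z2→Holm 7·15=105, Z3→Holm 4·4=16. Service 186; fixed 34; total 220.
{Wirral}: Z1→Wirral 4·13=52, Z2→Wirral 7·15=105, Z3→Wirral 5·4=20. Service 177; fixed 135; total 312.
{Holm, Tring}: service 156 + fixed 159 = 315
{Holm, Ashby, Wirral, Tring}: service 143 + fixed 433 = 576
(All 15 nonempty subsets were checked; Holm only is lowest.)

Open Holm only; minimum total cost 220.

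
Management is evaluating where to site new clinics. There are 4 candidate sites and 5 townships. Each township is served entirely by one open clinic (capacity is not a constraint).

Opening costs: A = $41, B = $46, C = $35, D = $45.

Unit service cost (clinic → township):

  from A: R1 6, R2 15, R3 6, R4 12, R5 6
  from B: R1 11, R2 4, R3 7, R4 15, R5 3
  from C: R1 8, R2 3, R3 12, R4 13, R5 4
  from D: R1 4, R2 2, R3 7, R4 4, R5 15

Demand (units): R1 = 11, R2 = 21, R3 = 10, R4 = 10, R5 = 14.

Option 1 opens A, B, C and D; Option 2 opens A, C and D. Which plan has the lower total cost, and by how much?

Option 1: {A, B, C, D}: R1→D 4·11=44, R2→D 2·21=42, R3→A 6·10=60, R4→D 4·10=40, R5→B 3·14=42. Service 228; fixed 167; total 395.
Option 2: {A, C, D}: R1→D 4·11=44, R2→D 2·21=42, R3→A 6·10=60, R4→D 4·10=40, R5→C 4·14=56. Service 242; fixed 121; total 363.
Difference: |395 − 363| = 32.

Option 2 is cheaper by 32.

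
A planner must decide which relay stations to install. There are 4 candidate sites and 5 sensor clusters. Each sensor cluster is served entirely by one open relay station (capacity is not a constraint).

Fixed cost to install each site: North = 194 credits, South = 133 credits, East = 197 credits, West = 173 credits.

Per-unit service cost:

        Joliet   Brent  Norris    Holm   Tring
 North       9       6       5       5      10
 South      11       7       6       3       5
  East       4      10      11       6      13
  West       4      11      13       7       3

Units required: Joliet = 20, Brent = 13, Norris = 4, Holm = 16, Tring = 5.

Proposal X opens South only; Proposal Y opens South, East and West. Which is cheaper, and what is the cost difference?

Proposal X is cheaper by 220.

Proposal X: {South}: Joliet→South 11·20=220, Brent→South 7·13=91, Norris→South 6·4=24, Holm→South 3·16=48, Tring→South 5·5=25. Service 408; fixed 133; total 541.
Proposal Y: {South, East, West}: Joliet→East 4·20=80, Brent→South 7·13=91, Norris→South 6·4=24, Holm→South 3·16=48, Tring→West 3·5=15. Service 258; fixed 503; total 761.
Difference: |541 − 761| = 220.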